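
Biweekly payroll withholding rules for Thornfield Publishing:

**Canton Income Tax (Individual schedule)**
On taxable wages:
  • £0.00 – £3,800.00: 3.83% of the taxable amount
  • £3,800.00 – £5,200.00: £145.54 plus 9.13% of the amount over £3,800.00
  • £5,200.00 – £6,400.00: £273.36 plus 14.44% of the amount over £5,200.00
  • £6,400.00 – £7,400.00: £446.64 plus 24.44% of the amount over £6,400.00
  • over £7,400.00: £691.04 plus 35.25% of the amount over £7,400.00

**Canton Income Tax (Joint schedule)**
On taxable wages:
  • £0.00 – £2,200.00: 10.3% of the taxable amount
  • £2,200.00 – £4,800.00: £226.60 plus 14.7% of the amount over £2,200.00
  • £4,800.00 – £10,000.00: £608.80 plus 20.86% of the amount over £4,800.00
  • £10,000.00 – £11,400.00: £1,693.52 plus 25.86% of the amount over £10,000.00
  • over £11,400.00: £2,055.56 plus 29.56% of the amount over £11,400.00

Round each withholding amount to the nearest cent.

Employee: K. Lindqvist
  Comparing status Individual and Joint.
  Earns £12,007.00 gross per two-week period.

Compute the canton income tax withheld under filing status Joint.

£2,234.99

Canton Income Tax (Joint): taxable = £12,007.00
  £2,055.56 + 29.56% × (£12,007.00 − £11,400.00) = £2,055.56 + 29.56% × £607.00 = £2,234.99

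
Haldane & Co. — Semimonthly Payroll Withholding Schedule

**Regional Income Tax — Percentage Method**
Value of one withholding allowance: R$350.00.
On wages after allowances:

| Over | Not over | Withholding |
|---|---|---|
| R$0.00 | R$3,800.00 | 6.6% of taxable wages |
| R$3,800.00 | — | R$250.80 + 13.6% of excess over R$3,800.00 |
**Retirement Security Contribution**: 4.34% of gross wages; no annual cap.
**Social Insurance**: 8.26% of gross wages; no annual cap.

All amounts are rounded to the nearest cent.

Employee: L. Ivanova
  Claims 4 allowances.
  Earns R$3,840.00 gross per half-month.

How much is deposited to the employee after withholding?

Regional Income Tax: taxable = R$3,840.00 − 4×R$350.00 = R$2,440.00
  6.6% × R$2,440.00 = R$161.04
Retirement Security Contribution: 4.34% × R$3,840.00 = R$166.66
Social Insurance: 8.26% × R$3,840.00 = R$317.18
Total withheld: R$161.04 + R$166.66 + R$317.18 = R$644.88
Net pay: R$3,840.00 − R$644.88 = R$3,195.12

R$3,195.12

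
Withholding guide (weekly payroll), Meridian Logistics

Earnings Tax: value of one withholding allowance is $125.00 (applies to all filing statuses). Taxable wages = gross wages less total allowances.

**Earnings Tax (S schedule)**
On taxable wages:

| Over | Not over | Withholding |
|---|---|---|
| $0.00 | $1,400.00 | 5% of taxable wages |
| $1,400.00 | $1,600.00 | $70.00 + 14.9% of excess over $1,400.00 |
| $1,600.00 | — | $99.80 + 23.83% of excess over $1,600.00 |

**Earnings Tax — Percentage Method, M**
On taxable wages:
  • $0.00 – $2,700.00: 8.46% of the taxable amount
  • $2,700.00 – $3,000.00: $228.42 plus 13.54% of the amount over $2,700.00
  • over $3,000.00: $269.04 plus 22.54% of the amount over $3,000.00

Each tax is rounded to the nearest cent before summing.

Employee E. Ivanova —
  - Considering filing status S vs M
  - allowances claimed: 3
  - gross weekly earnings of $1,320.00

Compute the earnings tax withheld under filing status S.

$47.25

Earnings Tax (S): taxable = $1,320.00 − 3×$125.00 = $945.00
  5% × $945.00 = $47.25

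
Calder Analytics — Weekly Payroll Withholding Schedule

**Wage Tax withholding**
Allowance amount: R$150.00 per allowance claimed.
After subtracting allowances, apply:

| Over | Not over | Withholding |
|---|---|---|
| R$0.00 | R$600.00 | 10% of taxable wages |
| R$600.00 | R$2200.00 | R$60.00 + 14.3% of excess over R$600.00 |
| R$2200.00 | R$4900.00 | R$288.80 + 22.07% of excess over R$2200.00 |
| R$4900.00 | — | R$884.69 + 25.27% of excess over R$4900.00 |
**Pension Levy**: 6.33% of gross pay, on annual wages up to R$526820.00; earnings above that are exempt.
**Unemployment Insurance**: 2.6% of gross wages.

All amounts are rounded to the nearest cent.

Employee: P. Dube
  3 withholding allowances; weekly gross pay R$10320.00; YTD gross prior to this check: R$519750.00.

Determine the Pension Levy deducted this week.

R$447.53

Pension Levy: cap R$526820.00 − YTD R$519750.00 = R$7070.00 subject; 6.33% × R$7070.00 = R$447.53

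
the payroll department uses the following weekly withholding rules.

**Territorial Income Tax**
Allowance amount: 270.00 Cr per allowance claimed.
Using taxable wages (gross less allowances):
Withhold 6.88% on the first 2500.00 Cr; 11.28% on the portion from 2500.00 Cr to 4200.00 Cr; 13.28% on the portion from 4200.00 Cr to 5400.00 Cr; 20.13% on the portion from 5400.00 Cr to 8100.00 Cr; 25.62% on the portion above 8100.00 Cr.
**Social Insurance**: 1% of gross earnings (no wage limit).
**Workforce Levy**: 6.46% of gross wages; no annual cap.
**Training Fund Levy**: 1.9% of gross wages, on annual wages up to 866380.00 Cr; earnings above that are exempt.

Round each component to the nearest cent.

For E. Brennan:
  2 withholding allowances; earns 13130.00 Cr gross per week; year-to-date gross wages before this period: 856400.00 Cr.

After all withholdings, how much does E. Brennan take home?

9743.91 Cr

Territorial Income Tax: taxable = 13130.00 Cr − 2×270.00 Cr = 12590.00 Cr
  1066.63 Cr + 25.62% × (12590.00 Cr − 8100.00 Cr) = 1066.63 Cr + 25.62% × 4490.00 Cr = 2216.97 Cr
Social Insurance: 1% × 13130.00 Cr = 131.30 Cr
Workforce Levy: 6.46% × 13130.00 Cr = 848.20 Cr
Training Fund Levy: cap 866380.00 Cr − YTD 856400.00 Cr = 9980.00 Cr subject; 1.9% × 9980.00 Cr = 189.62 Cr
Total withheld: 2216.97 Cr + 131.30 Cr + 848.20 Cr + 189.62 Cr = 3386.09 Cr
Net pay: 13130.00 Cr − 3386.09 Cr = 9743.91 Cr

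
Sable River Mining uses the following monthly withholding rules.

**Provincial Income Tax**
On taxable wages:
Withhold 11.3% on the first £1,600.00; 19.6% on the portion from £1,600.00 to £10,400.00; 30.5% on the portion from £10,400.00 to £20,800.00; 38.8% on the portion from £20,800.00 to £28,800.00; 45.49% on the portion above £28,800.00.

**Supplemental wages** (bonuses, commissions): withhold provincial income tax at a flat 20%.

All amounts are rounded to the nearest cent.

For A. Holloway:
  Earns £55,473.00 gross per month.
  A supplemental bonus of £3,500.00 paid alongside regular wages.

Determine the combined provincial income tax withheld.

Provincial Income Tax: taxable = £55,473.00
  £8,181.60 + 45.49% × (£55,473.00 − £28,800.00) = £8,181.60 + 45.49% × £26,673.00 = £20,315.15
Supplemental (20% flat on bonus): 20% × £3,500.00 = £700.00
Total provincial income tax: £20,315.15 + £700.00 = £21,015.15

£21,015.15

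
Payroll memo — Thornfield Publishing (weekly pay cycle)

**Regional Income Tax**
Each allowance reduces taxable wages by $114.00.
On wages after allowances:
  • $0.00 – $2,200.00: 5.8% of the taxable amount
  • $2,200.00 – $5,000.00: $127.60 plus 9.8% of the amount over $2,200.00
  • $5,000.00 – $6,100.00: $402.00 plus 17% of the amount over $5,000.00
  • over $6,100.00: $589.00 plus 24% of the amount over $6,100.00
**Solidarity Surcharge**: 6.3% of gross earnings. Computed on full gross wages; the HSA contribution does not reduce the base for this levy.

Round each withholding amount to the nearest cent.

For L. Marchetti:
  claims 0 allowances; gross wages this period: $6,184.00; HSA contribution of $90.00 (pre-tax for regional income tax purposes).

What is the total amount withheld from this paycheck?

$977.57

Regional Income Tax: taxable = $6,184.00 − $90.00 = $6,094.00
  $402.00 + 17% × ($6,094.00 − $5,000.00) = $402.00 + 17% × $1,094.00 = $587.98
Solidarity Surcharge: 6.3% × $6,184.00 = $389.59
Total: $587.98 + $389.59 = $977.57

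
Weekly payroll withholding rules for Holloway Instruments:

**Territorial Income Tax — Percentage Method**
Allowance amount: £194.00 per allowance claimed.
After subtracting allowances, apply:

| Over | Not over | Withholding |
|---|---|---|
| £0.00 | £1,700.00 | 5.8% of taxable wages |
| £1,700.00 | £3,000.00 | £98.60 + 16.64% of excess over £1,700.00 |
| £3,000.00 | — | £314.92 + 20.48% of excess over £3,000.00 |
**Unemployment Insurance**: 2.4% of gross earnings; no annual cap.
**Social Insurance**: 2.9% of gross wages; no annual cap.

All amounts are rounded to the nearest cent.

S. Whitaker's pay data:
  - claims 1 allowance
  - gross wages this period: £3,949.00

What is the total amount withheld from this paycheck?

£678.84

Territorial Income Tax: taxable = £3,949.00 − 1×£194.00 = £3,755.00
  £314.92 + 20.48% × (£3,755.00 − £3,000.00) = £314.92 + 20.48% × £755.00 = £469.54
Unemployment Insurance: 2.4% × £3,949.00 = £94.78
Social Insurance: 2.9% × £3,949.00 = £114.52
Total: £469.54 + £94.78 + £114.52 = £678.84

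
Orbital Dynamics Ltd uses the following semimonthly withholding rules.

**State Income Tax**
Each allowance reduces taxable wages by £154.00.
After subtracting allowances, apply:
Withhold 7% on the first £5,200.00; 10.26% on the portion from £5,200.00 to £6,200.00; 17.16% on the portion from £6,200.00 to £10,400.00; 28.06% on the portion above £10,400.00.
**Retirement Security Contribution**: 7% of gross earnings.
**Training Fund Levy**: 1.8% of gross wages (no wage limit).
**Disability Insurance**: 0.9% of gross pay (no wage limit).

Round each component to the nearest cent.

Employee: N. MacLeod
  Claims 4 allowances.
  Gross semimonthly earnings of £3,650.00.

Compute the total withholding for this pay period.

£566.43

State Income Tax: taxable = £3,650.00 − 4×£154.00 = £3,034.00
  7% × £3,034.00 = £212.38
Retirement Security Contribution: 7% × £3,650.00 = £255.50
Training Fund Levy: 1.8% × £3,650.00 = £65.70
Disability Insurance: 0.9% × £3,650.00 = £32.85
Total: £212.38 + £255.50 + £65.70 + £32.85 = £566.43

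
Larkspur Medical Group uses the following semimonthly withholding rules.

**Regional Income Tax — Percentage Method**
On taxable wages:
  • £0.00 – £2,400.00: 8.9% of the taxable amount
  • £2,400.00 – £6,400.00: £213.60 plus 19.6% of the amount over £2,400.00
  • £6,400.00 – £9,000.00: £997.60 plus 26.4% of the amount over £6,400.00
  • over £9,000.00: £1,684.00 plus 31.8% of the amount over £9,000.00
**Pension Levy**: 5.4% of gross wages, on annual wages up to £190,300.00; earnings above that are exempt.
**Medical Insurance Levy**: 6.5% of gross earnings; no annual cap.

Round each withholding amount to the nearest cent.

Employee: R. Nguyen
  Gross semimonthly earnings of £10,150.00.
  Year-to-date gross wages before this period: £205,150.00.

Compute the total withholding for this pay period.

Regional Income Tax: taxable = £10,150.00
  £1,684.00 + 31.8% × (£10,150.00 − £9,000.00) = £1,684.00 + 31.8% × £1,150.00 = £2,049.70
Pension Levy: YTD £205,150.00 ≥ cap £190,300.00 → £0.00
Medical Insurance Levy: 6.5% × £10,150.00 = £659.75
Total: £2,049.70 + £0.00 + £659.75 = £2,709.45

£2,709.45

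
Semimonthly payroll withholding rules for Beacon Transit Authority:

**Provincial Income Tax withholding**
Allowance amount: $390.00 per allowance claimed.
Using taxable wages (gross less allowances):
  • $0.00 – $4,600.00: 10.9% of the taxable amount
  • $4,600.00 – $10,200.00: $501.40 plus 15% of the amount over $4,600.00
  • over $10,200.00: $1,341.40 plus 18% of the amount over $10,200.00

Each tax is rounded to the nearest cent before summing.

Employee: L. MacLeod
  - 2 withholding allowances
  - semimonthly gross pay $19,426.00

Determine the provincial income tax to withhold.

$2,861.68

Provincial Income Tax: taxable = $19,426.00 − 2×$390.00 = $18,646.00
  $1,341.40 + 18% × ($18,646.00 − $10,200.00) = $1,341.40 + 18% × $8,446.00 = $2,861.68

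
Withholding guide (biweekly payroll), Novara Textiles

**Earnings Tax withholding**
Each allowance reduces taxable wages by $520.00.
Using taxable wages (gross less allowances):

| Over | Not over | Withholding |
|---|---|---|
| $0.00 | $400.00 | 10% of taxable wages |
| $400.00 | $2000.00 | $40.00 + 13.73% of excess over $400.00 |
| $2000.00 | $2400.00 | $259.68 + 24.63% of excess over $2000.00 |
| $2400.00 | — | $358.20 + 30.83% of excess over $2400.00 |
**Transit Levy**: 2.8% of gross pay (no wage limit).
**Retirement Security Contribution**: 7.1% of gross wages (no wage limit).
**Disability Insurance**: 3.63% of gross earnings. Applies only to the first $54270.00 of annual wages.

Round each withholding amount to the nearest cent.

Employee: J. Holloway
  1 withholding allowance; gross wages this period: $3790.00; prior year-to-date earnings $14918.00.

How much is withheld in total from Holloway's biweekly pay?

$1139.21

Earnings Tax: taxable = $3790.00 − 1×$520.00 = $3270.00
  $358.20 + 30.83% × ($3270.00 − $2400.00) = $358.20 + 30.83% × $870.00 = $626.42
Transit Levy: 2.8% × $3790.00 = $106.12
Retirement Security Contribution: 7.1% × $3790.00 = $269.09
Disability Insurance: 3.63% × $3790.00 = $137.58
Total: $626.42 + $106.12 + $269.09 + $137.58 = $1139.21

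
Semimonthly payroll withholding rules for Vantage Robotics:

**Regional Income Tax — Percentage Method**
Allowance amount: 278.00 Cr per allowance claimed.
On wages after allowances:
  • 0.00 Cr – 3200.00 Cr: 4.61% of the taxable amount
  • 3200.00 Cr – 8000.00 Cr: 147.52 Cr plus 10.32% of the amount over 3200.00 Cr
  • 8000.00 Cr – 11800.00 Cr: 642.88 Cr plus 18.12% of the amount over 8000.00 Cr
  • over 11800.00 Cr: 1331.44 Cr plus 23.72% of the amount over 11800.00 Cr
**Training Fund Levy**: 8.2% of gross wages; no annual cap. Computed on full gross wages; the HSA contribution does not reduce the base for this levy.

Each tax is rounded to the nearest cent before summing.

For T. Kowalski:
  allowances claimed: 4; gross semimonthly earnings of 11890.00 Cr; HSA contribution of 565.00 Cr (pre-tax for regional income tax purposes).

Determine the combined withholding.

2018.86 Cr

Regional Income Tax: taxable = 11890.00 Cr − 565.00 Cr − 4×278.00 Cr = 10213.00 Cr
  642.88 Cr + 18.12% × (10213.00 Cr − 8000.00 Cr) = 642.88 Cr + 18.12% × 2213.00 Cr = 1043.88 Cr
Training Fund Levy: 8.2% × 11890.00 Cr = 974.98 Cr
Total: 1043.88 Cr + 974.98 Cr = 2018.86 Cr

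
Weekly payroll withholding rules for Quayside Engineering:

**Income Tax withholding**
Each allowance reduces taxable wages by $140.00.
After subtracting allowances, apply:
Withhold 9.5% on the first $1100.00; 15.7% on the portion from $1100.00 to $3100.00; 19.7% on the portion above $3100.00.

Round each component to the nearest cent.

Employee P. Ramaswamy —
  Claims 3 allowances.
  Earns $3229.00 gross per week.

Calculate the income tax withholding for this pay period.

Income Tax: taxable = $3229.00 − 3×$140.00 = $2809.00
  $104.50 + 15.7% × ($2809.00 − $1100.00) = $104.50 + 15.7% × $1709.00 = $372.81

$372.81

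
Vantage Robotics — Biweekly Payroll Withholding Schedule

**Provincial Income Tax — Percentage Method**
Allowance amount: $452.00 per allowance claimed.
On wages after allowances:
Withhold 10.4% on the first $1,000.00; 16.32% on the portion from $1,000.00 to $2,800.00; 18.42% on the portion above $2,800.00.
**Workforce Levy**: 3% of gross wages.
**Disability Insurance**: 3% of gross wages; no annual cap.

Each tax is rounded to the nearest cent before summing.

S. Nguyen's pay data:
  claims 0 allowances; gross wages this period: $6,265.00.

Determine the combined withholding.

$1,411.91

Provincial Income Tax: taxable = $6,265.00
  $397.76 + 18.42% × ($6,265.00 − $2,800.00) = $397.76 + 18.42% × $3,465.00 = $1,036.01
Workforce Levy: 3% × $6,265.00 = $187.95
Disability Insurance: 3% × $6,265.00 = $187.95
Total: $1,036.01 + $187.95 + $187.95 = $1,411.91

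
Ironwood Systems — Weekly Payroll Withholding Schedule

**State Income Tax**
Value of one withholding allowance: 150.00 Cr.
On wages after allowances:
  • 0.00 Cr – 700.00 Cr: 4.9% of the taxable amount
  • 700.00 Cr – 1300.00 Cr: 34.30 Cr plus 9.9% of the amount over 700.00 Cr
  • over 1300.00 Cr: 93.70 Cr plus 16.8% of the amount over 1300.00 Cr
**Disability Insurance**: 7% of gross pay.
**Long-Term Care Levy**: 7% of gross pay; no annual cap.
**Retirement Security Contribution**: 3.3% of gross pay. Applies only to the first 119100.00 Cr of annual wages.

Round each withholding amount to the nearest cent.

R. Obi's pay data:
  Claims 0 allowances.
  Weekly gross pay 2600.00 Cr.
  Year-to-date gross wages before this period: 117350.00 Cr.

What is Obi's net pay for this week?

State Income Tax: taxable = 2600.00 Cr
  93.70 Cr + 16.8% × (2600.00 Cr − 1300.00 Cr) = 93.70 Cr + 16.8% × 1300.00 Cr = 312.10 Cr
Disability Insurance: 7% × 2600.00 Cr = 182.00 Cr
Long-Term Care Levy: 7% × 2600.00 Cr = 182.00 Cr
Retirement Security Contribution: cap 119100.00 Cr − YTD 117350.00 Cr = 1750.00 Cr subject; 3.3% × 1750.00 Cr = 57.75 Cr
Total withheld: 312.10 Cr + 182.00 Cr + 182.00 Cr + 57.75 Cr = 733.85 Cr
Net pay: 2600.00 Cr − 733.85 Cr = 1866.15 Cr

1866.15 Cr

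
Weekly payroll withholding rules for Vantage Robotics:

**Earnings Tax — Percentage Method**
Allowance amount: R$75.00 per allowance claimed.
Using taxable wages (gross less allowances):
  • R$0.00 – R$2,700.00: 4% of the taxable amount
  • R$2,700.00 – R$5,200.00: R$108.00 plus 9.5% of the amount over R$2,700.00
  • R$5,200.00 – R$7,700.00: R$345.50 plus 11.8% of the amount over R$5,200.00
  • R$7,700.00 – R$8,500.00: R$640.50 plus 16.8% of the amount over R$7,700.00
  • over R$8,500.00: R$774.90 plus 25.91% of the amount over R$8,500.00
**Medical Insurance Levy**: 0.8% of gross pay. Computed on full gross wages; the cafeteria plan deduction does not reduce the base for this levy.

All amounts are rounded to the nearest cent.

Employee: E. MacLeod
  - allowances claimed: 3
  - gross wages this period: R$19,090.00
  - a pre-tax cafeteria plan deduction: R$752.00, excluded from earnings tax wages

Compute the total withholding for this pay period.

R$3,418.35

Earnings Tax: taxable = R$19,090.00 − R$752.00 − 3×R$75.00 = R$18,113.00
  R$774.90 + 25.91% × (R$18,113.00 − R$8,500.00) = R$774.90 + 25.91% × R$9,613.00 = R$3,265.63
Medical Insurance Levy: 0.8% × R$19,090.00 = R$152.72
Total: R$3,265.63 + R$152.72 = R$3,418.35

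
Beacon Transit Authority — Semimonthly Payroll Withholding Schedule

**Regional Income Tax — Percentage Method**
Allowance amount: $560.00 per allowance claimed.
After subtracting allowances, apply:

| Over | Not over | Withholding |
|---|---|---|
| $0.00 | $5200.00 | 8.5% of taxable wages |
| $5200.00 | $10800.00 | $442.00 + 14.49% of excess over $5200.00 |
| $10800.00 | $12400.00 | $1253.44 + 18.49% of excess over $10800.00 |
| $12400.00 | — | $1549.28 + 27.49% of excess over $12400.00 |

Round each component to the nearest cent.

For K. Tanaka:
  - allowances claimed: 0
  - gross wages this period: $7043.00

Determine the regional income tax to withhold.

$709.05

Regional Income Tax: taxable = $7043.00
  $442.00 + 14.49% × ($7043.00 − $5200.00) = $442.00 + 14.49% × $1843.00 = $709.05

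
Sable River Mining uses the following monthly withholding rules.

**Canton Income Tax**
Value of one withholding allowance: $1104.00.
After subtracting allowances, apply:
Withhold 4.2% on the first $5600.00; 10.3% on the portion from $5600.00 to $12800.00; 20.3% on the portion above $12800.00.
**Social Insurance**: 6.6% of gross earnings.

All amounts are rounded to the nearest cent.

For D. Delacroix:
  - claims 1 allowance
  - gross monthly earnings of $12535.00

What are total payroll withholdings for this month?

Canton Income Tax: taxable = $12535.00 − 1×$1104.00 = $11431.00
  $235.20 + 10.3% × ($11431.00 − $5600.00) = $235.20 + 10.3% × $5831.00 = $835.79
Social Insurance: 6.6% × $12535.00 = $827.31
Total: $835.79 + $827.31 = $1663.10

$1663.10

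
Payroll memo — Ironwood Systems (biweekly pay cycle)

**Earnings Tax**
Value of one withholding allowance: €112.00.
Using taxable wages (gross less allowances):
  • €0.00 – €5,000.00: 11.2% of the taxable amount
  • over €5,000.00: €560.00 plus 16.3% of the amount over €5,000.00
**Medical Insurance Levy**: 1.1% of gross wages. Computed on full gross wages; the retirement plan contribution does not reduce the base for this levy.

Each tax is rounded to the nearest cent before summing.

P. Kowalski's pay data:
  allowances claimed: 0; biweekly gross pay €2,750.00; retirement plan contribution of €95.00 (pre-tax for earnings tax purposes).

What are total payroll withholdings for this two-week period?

€327.61

Earnings Tax: taxable = €2,750.00 − €95.00 = €2,655.00
  11.2% × €2,655.00 = €297.36
Medical Insurance Levy: 1.1% × €2,750.00 = €30.25
Total: €297.36 + €30.25 = €327.61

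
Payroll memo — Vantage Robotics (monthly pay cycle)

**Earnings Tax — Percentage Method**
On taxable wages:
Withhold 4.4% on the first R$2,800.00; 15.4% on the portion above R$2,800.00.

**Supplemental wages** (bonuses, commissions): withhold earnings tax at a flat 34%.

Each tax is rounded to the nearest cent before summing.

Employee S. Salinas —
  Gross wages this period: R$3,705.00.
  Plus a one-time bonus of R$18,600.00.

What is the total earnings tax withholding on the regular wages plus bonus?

R$6,586.57

Earnings Tax: taxable = R$3,705.00
  R$123.20 + 15.4% × (R$3,705.00 − R$2,800.00) = R$123.20 + 15.4% × R$905.00 = R$262.57
Supplemental (34% flat on bonus): 34% × R$18,600.00 = R$6,324.00
Total earnings tax: R$262.57 + R$6,324.00 = R$6,586.57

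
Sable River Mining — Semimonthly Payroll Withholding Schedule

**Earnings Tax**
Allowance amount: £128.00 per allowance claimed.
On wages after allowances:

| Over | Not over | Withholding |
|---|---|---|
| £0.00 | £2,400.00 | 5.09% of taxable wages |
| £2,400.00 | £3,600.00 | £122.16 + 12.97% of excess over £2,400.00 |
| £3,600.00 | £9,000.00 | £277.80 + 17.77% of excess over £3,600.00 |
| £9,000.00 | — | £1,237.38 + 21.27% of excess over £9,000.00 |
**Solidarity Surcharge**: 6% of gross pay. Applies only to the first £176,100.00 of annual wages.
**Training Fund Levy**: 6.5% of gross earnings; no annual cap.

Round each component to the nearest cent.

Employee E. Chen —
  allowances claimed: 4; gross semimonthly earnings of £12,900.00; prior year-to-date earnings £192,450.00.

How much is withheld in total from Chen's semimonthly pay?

Earnings Tax: taxable = £12,900.00 − 4×£128.00 = £12,388.00
  £1,237.38 + 21.27% × (£12,388.00 − £9,000.00) = £1,237.38 + 21.27% × £3,388.00 = £1,958.01
Solidarity Surcharge: YTD £192,450.00 ≥ cap £176,100.00 → £0.00
Training Fund Levy: 6.5% × £12,900.00 = £838.50
Total: £1,958.01 + £0.00 + £838.50 = £2,796.51

£2,796.51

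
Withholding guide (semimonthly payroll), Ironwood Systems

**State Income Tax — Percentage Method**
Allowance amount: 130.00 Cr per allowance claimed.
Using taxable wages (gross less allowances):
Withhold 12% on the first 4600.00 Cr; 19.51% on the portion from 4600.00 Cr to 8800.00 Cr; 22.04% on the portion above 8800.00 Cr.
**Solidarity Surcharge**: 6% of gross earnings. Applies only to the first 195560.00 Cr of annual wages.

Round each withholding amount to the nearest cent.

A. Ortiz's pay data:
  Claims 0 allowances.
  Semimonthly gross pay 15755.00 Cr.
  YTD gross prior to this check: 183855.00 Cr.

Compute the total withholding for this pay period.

State Income Tax: taxable = 15755.00 Cr
  1371.42 Cr + 22.04% × (15755.00 Cr − 8800.00 Cr) = 1371.42 Cr + 22.04% × 6955.00 Cr = 2904.30 Cr
Solidarity Surcharge: cap 195560.00 Cr − YTD 183855.00 Cr = 11705.00 Cr subject; 6% × 11705.00 Cr = 702.30 Cr
Total: 2904.30 Cr + 702.30 Cr = 3606.60 Cr

3606.60 Cr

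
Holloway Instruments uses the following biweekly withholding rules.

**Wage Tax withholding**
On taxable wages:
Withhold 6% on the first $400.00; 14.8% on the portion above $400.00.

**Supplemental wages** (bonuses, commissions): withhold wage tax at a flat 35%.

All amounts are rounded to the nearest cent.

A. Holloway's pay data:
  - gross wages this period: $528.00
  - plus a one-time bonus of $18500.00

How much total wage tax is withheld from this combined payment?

Wage Tax: taxable = $528.00
  $24.00 + 14.8% × ($528.00 − $400.00) = $24.00 + 14.8% × $128.00 = $42.94
Supplemental (35% flat on bonus): 35% × $18500.00 = $6475.00
Total wage tax: $42.94 + $6475.00 = $6517.94

$6517.94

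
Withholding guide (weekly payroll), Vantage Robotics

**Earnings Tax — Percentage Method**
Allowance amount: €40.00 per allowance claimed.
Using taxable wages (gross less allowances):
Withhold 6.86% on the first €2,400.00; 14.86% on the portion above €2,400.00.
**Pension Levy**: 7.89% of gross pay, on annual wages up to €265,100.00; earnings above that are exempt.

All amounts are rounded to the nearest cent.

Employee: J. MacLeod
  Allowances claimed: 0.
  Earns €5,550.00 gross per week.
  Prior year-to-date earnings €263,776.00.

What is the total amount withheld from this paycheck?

Earnings Tax: taxable = €5,550.00
  €164.64 + 14.86% × (€5,550.00 − €2,400.00) = €164.64 + 14.86% × €3,150.00 = €632.73
Pension Levy: cap €265,100.00 − YTD €263,776.00 = €1,324.00 subject; 7.89% × €1,324.00 = €104.46
Total: €632.73 + €104.46 = €737.19

€737.19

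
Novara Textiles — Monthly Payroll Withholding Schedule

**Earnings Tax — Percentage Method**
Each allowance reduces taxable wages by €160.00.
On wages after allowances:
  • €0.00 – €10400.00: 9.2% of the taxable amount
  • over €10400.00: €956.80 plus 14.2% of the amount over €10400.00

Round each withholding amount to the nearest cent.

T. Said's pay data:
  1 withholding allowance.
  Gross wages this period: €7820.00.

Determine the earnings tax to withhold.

Earnings Tax: taxable = €7820.00 − 1×€160.00 = €7660.00
  9.2% × €7660.00 = €704.72

€704.72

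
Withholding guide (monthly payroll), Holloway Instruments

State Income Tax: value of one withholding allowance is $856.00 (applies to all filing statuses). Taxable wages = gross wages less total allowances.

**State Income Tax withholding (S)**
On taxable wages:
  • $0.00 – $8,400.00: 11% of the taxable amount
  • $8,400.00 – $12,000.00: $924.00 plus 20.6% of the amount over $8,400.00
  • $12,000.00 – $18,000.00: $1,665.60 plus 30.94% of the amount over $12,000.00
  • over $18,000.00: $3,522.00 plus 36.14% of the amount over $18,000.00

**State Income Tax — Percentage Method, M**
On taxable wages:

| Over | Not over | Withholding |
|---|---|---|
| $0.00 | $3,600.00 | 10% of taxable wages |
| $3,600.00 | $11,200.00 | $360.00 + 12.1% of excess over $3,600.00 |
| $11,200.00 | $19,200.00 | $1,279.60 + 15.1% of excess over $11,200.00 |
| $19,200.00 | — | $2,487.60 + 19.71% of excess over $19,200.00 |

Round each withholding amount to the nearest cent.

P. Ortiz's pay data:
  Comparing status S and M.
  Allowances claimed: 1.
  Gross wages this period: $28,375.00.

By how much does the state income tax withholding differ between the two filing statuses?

State Income Tax (S): taxable = $28,375.00 − 1×$856.00 = $27,519.00
  $3,522.00 + 36.14% × ($27,519.00 − $18,000.00) = $3,522.00 + 36.14% × $9,519.00 = $6,962.17
State Income Tax (M): taxable = $28,375.00 − 1×$856.00 = $27,519.00
  $2,487.60 + 19.71% × ($27,519.00 − $19,200.00) = $2,487.60 + 19.71% × $8,319.00 = $4,127.27
Difference: |$6,962.17 − $4,127.27| = $2,834.90 (higher under S)

$2,834.90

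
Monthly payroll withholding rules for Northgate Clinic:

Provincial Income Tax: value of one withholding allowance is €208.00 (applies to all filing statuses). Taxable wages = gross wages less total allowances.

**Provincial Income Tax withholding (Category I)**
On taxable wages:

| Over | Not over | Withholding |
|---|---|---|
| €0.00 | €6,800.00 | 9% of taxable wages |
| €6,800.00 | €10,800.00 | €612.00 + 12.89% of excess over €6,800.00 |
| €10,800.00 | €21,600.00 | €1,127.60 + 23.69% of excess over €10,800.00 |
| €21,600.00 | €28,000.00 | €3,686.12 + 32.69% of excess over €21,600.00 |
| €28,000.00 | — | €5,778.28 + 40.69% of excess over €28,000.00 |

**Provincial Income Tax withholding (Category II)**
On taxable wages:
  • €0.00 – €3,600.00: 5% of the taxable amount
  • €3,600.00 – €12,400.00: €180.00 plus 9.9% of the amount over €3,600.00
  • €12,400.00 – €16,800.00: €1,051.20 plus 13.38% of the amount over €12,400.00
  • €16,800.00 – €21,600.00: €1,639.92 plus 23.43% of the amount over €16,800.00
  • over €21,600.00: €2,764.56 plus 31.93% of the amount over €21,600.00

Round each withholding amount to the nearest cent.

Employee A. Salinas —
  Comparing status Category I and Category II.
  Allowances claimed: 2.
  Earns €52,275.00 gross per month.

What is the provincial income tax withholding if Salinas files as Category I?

Provincial Income Tax (Category I): taxable = €52,275.00 − 2×€208.00 = €51,859.00
  €5,778.28 + 40.69% × (€51,859.00 − €28,000.00) = €5,778.28 + 40.69% × €23,859.00 = €15,486.51

€15,486.51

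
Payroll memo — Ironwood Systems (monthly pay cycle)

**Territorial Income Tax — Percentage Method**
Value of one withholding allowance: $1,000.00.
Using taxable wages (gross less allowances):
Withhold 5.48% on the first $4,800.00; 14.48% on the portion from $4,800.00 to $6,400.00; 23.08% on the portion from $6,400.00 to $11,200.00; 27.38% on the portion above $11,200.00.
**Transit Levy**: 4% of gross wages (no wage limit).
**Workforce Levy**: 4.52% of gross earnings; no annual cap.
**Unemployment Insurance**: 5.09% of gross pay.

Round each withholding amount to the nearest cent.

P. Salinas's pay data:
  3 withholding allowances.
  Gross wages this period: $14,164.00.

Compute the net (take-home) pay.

Territorial Income Tax: taxable = $14,164.00 − 3×$1,000.00 = $11,164.00
  $494.72 + 23.08% × ($11,164.00 − $6,400.00) = $494.72 + 23.08% × $4,764.00 = $1,594.25
Transit Levy: 4% × $14,164.00 = $566.56
Workforce Levy: 4.52% × $14,164.00 = $640.21
Unemployment Insurance: 5.09% × $14,164.00 = $720.95
Total withheld: $1,594.25 + $566.56 + $640.21 + $720.95 = $3,521.97
Net pay: $14,164.00 − $3,521.97 = $10,642.03

$10,642.03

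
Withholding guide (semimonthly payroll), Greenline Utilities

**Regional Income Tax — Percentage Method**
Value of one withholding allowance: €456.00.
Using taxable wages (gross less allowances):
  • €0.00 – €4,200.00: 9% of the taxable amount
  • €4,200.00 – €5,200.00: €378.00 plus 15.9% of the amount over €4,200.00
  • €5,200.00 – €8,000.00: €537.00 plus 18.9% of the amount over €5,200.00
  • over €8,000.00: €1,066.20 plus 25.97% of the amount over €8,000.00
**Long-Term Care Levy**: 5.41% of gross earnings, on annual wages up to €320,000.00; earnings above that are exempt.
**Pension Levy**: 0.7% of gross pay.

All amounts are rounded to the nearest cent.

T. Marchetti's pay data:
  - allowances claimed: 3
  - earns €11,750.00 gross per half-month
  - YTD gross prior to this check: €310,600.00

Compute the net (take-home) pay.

€9,474.40

Regional Income Tax: taxable = €11,750.00 − 3×€456.00 = €10,382.00
  €1,066.20 + 25.97% × (€10,382.00 − €8,000.00) = €1,066.20 + 25.97% × €2,382.00 = €1,684.81
Long-Term Care Levy: cap €320,000.00 − YTD €310,600.00 = €9,400.00 subject; 5.41% × €9,400.00 = €508.54
Pension Levy: 0.7% × €11,750.00 = €82.25
Total withheld: €1,684.81 + €508.54 + €82.25 = €2,275.60
Net pay: €11,750.00 − €2,275.60 = €9,474.40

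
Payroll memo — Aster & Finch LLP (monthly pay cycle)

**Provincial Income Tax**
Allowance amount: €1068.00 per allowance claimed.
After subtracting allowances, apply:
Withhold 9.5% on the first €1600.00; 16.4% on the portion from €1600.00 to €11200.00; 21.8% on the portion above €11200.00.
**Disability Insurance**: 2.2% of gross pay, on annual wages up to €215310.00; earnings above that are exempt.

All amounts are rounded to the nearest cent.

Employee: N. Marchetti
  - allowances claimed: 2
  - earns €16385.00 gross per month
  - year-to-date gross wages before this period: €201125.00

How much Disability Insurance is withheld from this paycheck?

€312.07

Disability Insurance: cap €215310.00 − YTD €201125.00 = €14185.00 subject; 2.2% × €14185.00 = €312.07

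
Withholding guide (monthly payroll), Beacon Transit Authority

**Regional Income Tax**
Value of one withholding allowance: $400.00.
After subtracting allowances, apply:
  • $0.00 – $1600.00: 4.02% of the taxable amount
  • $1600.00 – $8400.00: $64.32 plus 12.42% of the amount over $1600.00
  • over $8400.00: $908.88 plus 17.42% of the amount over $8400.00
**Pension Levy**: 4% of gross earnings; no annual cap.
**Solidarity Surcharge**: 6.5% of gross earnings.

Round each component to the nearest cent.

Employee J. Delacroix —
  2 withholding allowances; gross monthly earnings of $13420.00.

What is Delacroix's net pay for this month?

Regional Income Tax: taxable = $13420.00 − 2×$400.00 = $12620.00
  $908.88 + 17.42% × ($12620.00 − $8400.00) = $908.88 + 17.42% × $4220.00 = $1644.00
Pension Levy: 4% × $13420.00 = $536.80
Solidarity Surcharge: 6.5% × $13420.00 = $872.30
Total withheld: $1644.00 + $536.80 + $872.30 = $3053.10
Net pay: $13420.00 − $3053.10 = $10366.90

$10366.90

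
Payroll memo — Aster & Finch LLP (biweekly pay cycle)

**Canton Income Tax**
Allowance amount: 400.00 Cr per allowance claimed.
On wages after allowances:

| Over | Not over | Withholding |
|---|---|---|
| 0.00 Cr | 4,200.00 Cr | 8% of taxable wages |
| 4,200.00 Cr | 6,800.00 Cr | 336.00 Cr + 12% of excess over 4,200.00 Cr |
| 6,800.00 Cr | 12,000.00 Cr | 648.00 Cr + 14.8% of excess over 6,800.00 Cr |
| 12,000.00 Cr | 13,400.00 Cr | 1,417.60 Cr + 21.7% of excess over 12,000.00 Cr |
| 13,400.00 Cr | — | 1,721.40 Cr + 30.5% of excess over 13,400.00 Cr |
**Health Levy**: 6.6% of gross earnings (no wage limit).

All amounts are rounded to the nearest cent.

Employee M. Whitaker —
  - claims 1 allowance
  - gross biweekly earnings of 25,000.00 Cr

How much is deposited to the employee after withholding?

Canton Income Tax: taxable = 25,000.00 Cr − 1×400.00 Cr = 24,600.00 Cr
  1,721.40 Cr + 30.5% × (24,600.00 Cr − 13,400.00 Cr) = 1,721.40 Cr + 30.5% × 11,200.00 Cr = 5,137.40 Cr
Health Levy: 6.6% × 25,000.00 Cr = 1,650.00 Cr
Total withheld: 5,137.40 Cr + 1,650.00 Cr = 6,787.40 Cr
Net pay: 25,000.00 Cr − 6,787.40 Cr = 18,212.60 Cr

18,212.60 Cr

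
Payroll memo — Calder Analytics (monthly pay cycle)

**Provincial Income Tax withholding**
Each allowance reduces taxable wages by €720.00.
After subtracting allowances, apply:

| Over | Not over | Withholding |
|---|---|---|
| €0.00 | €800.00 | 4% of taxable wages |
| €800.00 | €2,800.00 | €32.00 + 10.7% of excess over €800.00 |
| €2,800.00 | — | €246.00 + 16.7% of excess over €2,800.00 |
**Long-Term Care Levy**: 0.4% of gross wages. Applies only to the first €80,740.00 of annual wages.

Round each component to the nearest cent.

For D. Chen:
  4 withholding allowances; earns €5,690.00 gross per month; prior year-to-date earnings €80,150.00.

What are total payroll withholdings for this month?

Provincial Income Tax: taxable = €5,690.00 − 4×€720.00 = €2,810.00
  €246.00 + 16.7% × (€2,810.00 − €2,800.00) = €246.00 + 16.7% × €10.00 = €247.67
Long-Term Care Levy: cap €80,740.00 − YTD €80,150.00 = €590.00 subject; 0.4% × €590.00 = €2.36
Total: €247.67 + €2.36 = €250.03

€250.03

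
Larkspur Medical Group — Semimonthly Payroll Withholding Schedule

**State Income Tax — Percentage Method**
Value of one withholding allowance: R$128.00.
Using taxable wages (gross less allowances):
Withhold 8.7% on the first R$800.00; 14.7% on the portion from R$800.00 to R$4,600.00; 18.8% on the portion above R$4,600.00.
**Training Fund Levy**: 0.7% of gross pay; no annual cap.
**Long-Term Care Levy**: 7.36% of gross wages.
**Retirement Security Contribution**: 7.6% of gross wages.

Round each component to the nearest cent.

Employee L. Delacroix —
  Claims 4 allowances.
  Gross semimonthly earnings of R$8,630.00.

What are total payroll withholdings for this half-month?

R$2,641.04

State Income Tax: taxable = R$8,630.00 − 4×R$128.00 = R$8,118.00
  R$628.20 + 18.8% × (R$8,118.00 − R$4,600.00) = R$628.20 + 18.8% × R$3,518.00 = R$1,289.58
Training Fund Levy: 0.7% × R$8,630.00 = R$60.41
Long-Term Care Levy: 7.36% × R$8,630.00 = R$635.17
Retirement Security Contribution: 7.6% × R$8,630.00 = R$655.88
Total: R$1,289.58 + R$60.41 + R$635.17 + R$655.88 = R$2,641.04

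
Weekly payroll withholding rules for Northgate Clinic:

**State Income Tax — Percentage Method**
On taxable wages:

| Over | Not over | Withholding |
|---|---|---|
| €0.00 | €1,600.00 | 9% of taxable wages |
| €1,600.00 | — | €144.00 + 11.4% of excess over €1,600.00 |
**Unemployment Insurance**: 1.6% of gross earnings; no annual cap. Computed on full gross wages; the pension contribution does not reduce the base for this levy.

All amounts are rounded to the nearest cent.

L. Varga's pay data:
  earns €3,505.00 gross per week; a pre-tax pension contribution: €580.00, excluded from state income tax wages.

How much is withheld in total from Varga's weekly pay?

State Income Tax: taxable = €3,505.00 − €580.00 = €2,925.00
  €144.00 + 11.4% × (€2,925.00 − €1,600.00) = €144.00 + 11.4% × €1,325.00 = €295.05
Unemployment Insurance: 1.6% × €3,505.00 = €56.08
Total: €295.05 + €56.08 = €351.13

€351.13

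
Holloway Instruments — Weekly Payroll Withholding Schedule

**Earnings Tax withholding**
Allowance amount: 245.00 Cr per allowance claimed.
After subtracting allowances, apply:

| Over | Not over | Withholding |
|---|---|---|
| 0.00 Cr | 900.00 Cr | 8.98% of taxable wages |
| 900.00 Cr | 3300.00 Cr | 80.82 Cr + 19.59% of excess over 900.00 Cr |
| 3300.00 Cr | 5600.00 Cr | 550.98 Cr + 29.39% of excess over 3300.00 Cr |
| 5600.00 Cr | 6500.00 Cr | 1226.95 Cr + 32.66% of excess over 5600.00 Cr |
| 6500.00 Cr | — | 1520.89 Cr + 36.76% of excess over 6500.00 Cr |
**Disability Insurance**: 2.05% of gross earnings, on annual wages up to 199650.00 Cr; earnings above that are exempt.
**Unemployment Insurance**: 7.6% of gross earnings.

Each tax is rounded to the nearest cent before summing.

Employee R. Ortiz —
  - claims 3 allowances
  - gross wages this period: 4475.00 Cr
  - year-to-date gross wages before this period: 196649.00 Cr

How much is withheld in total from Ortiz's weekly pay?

1081.92 Cr

Earnings Tax: taxable = 4475.00 Cr − 3×245.00 Cr = 3740.00 Cr
  550.98 Cr + 29.39% × (3740.00 Cr − 3300.00 Cr) = 550.98 Cr + 29.39% × 440.00 Cr = 680.30 Cr
Disability Insurance: cap 199650.00 Cr − YTD 196649.00 Cr = 3001.00 Cr subject; 2.05% × 3001.00 Cr = 61.52 Cr
Unemployment Insurance: 7.6% × 4475.00 Cr = 340.10 Cr
Total: 680.30 Cr + 61.52 Cr + 340.10 Cr = 1081.92 Cr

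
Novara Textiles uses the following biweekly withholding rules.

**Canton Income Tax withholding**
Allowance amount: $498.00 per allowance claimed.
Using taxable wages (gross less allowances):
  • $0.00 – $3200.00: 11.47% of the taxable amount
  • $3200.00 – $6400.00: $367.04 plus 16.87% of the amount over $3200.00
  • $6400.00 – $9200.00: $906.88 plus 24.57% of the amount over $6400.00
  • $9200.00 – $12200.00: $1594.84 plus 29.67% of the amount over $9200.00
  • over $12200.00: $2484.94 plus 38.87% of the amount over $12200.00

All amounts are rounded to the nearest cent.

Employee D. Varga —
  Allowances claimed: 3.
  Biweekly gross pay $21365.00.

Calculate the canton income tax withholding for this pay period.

$5466.66

Canton Income Tax: taxable = $21365.00 − 3×$498.00 = $19871.00
  $2484.94 + 38.87% × ($19871.00 − $12200.00) = $2484.94 + 38.87% × $7671.00 = $5466.66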